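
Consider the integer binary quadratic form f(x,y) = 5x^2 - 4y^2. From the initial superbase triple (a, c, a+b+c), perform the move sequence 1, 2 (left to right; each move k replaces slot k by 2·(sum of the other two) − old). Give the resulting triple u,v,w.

start (5,-4,1) = (f(1,0),f(0,1),f(1,1))
replace slot 1: 2·((-4)+1) − 5 = -11 → (-11,-4,1)
replace slot 2: 2·((-11)+1) − (-4) = -16 → (-11,-16,1)

-11,-16,1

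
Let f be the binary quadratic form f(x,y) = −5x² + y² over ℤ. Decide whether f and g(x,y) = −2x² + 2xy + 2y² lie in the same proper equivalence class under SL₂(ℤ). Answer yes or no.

D₁ = 20, D₂ = 20
river cycle of f (length 2): (1, 4, -1), (-1, 4, 1)
river cycle of g (length 2): (2, 2, -2), (-2, 2, 2)
cycles differ ⇒ inequivalent

no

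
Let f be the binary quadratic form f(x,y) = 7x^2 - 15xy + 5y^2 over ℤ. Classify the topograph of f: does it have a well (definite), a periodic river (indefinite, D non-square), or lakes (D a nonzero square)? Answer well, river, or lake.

D = b²−4ac = (-15)² − 4·7·5 = 85
D > 0 non-square ⇒ indefinite ⇒ periodic river

river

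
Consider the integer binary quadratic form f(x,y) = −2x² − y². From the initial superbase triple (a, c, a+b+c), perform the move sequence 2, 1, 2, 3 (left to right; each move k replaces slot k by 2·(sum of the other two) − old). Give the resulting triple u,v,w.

start (-2,-1,-3) = (f(1,0),f(0,1),f(1,1))
replace slot 2: 2·((-2)+(-3)) − (-1) = -9 → (-2,-9,-3)
replace slot 1: 2·((-9)+(-3)) − (-2) = -22 → (-22,-9,-3)
replace slot 2: 2·((-22)+(-3)) − (-9) = -41 → (-22,-41,-3)
replace slot 3: 2·((-22)+(-41)) − (-3) = -123 → (-22,-41,-123)

-22,-41,-123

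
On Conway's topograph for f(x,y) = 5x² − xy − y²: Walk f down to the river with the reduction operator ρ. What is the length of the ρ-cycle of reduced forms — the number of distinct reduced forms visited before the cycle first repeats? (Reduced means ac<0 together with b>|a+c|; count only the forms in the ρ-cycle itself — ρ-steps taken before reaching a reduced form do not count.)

D = 21, ⌊√D⌋ = 4
descent: ρ → (-1,3,3)  [lands on river]
river: ρ → (3,3,-1)
ρ-cycle length = 2 (tail of 1 descent step not counted)

2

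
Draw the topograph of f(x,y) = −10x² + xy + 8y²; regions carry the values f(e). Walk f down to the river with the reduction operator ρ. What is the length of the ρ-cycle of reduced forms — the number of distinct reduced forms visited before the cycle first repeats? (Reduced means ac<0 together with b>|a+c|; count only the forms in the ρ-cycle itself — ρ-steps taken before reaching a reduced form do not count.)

D = 321, ⌊√D⌋ = 17
descent: ρ → (8,15,-3)  [lands on river]
river: ρ → (-3,15,8)
river: ρ → (8,17,-1)
river: ρ → (-1,17,8)
ρ-cycle length = 4 (tail of 1 descent step not counted)

4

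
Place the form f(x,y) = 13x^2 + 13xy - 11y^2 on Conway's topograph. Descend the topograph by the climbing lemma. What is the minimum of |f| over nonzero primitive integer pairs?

river: ρ → (-11,9,15)
river: ρ → (15,21,-5)
river: ρ → (-5,19,19)
river: ρ → (19,19,-5)
river: ρ → (-5,21,15)
river: ρ → (15,9,-11)
river: ρ → (-11,13,13)
river: ρ → (13,13,-11)
closes: descent 0, river 8
min |a| on river = 5

5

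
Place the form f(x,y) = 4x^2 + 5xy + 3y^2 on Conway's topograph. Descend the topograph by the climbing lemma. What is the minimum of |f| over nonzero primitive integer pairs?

translate: b→-3 (≡5 mod 8), so (4,5,3)→(4,-3,2)
flip: (4,-3,2)→(2,3,4)
translate: b→-1 (≡3 mod 4), so (2,3,4)→(2,-1,3)
reduced (well bottom): (2,-1,3) with a≤c, −a<b≤a
well minimum = a = 2

2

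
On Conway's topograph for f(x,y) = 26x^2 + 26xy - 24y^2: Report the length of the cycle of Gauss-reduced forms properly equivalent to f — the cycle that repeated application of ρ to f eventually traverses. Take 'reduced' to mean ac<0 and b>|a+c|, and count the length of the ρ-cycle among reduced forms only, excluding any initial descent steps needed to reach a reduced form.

D = 3172, ⌊√D⌋ = 56
river: ρ → (-24,22,28)
river: ρ → (28,34,-18)
river: ρ → (-18,38,24)
river: ρ → (24,10,-32)
river: ρ → (-32,54,2)
river: ρ → (2,54,-32)
river: ρ → (-32,10,24)
river: ρ → (24,38,-18)
river: ρ → (-18,34,28)
river: ρ → (28,22,-24)
river: ρ → (-24,26,26)
river: ρ → (26,26,-24)
ρ-cycle length = 12 (tail of 0 descent steps not counted)

12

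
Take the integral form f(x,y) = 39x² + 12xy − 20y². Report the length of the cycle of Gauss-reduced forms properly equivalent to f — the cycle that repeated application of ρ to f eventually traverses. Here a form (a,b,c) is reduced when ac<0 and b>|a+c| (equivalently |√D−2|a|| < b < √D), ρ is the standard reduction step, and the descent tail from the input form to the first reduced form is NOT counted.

D = 3264, ⌊√D⌋ = 57
descent: ρ → (-20,28,31)  [lands on river]
river: ρ → (31,34,-17)
river: ρ → (-17,34,31)
river: ρ → (31,28,-20)
river: ρ → (-20,52,7)
river: ρ → (7,46,-41)
river: ρ → (-41,36,12)
river: ρ → (12,36,-41)
river: ρ → (-41,46,7)
river: ρ → (7,52,-20)
ρ-cycle length = 10 (tail of 1 descent step not counted)

10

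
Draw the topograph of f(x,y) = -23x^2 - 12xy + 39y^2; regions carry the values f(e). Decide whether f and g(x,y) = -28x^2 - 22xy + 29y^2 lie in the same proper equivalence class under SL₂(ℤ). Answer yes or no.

D₁ = 3732, D₂ = 3732
river cycle of f (length 12): (-23, 34, 28), (28, 22, -29), (-29, 36, 21), (21, 48, -17), (-17, 54, 12), (12, 42, -41), (-41, 40, 13), (13, 38, -44), (-44, 50, 7), (7, 48, -51), … (2 more)
river cycle of g (length 12): (29, 22, -28), (-28, 34, 23), (23, 58, -4), (-4, 54, 51), (51, 48, -7), (-7, 50, 44), (44, 38, -13), (-13, 40, 41), (41, 42, -12), (-12, 54, 17), … (2 more)
cycles differ ⇒ inequivalent

no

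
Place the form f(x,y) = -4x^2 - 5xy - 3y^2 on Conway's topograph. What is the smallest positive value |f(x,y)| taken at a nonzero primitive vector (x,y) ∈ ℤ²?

translate: b→-3 (≡5 mod 8), so (4,5,3)→(4,-3,2)
flip: (4,-3,2)→(2,3,4)
translate: b→-1 (≡3 mod 4), so (2,3,4)→(2,-1,3)
reduced (well bottom): (2,-1,3) with a≤c, −a<b≤a
well minimum |f| = |-2| = 2 (negative-definite)

2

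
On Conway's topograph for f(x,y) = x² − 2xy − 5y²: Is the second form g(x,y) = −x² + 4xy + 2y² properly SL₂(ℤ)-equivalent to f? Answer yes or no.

D₁ = 24, D₂ = 24
river cycle of f (length 2): (1, 4, -2), (-2, 4, 1)
river cycle of g (length 2): (2, 4, -1), (-1, 4, 2)
cycles differ ⇒ inequivalent

no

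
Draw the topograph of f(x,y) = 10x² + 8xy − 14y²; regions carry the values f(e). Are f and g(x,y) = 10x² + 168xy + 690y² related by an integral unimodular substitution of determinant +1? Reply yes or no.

D₁ = 624, D₂ = 624
river cycle of f (length 6): (-14, 20, 4), (4, 20, -14), (-14, 8, 10), (10, 12, -12), (-12, 12, 10), (10, 8, -14)
river cycle of g (length 6): (10, 8, -14), (-14, 20, 4), (4, 20, -14), (-14, 8, 10), (10, 12, -12), (-12, 12, 10)
cycles coincide ⇒ equivalent

yes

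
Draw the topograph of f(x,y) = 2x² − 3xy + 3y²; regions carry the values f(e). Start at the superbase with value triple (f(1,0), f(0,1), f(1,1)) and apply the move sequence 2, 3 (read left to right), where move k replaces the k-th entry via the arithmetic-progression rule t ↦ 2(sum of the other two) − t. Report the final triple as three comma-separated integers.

start (2,3,2) = (f(1,0),f(0,1),f(1,1))
replace slot 2: 2·(2+2) − 3 = 5 → (2,5,2)
replace slot 3: 2·(2+5) − 2 = 12 → (2,5,12)

2,5,12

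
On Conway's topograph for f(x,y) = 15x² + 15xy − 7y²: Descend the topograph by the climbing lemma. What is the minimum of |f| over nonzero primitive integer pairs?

river: ρ → (-7,13,17)
river: ρ → (17,21,-3)
river: ρ → (-3,21,17)
river: ρ → (17,13,-7)
river: ρ → (-7,15,15)
river: ρ → (15,15,-7)
closes: descent 0, river 6
min |a| on river = 3

3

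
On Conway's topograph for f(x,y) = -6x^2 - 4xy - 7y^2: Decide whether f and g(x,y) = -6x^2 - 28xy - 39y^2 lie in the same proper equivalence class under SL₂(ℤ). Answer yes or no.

D₁ = -152, D₂ = -152
f is negative-definite; reduce −f:
−f: reduced (well bottom): (6,4,7) with a≤c, −a<b≤a
flip sign back: reduced form of f is (-6,-4,-7)
g is negative-definite; reduce −g:
−g: translate: b→4 (≡28 mod 12), so (6,28,39)→(6,4,7)
−g: reduced (well bottom): (6,4,7) with a≤c, −a<b≤a
flip sign back: reduced form of g is (-6,-4,-7)
reduced forms (-6, -4, -7) vs (-6, -4, -7) ⇒ equivalent

yes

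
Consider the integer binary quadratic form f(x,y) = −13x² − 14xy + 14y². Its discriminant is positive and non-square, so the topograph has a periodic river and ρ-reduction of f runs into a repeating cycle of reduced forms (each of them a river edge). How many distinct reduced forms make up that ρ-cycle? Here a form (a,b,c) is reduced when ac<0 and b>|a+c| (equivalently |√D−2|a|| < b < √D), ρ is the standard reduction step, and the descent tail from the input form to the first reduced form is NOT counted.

D = 924, ⌊√D⌋ = 30
descent: ρ → (14,14,-13)  [lands on river]
river: ρ → (-13,12,15)
river: ρ → (15,18,-10)
river: ρ → (-10,22,11)
river: ρ → (11,22,-10)
river: ρ → (-10,18,15)
river: ρ → (15,12,-13)
river: ρ → (-13,14,14)
ρ-cycle length = 8 (tail of 1 descent step not counted)

8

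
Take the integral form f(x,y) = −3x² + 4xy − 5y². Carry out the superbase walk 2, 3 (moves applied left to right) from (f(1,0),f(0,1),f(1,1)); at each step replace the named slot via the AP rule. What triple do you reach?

start (-3,-5,-4) = (f(1,0),f(0,1),f(1,1))
replace slot 2: 2·((-3)+(-4)) − (-5) = -9 → (-3,-9,-4)
replace slot 3: 2·((-3)+(-9)) − (-4) = -20 → (-3,-9,-20)

-3,-9,-20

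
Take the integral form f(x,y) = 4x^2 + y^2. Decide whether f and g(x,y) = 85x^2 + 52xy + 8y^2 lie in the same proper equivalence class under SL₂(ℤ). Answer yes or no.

D₁ = -16, D₂ = -16
f: flip: (4,0,1)→(1,0,4)
f: reduced (well bottom): (1,0,4) with a≤c, −a<b≤a
g: flip: (85,52,8)→(8,-52,85)
g: translate: b→-4 (≡-52 mod 16), so (8,-52,85)→(8,-4,1)
g: flip: (8,-4,1)→(1,4,8)
g: translate: b→0 (≡4 mod 2), so (1,4,8)→(1,0,4)
g: reduced (well bottom): (1,0,4) with a≤c, −a<b≤a
reduced forms (1, 0, 4) vs (1, 0, 4) ⇒ equivalent

yes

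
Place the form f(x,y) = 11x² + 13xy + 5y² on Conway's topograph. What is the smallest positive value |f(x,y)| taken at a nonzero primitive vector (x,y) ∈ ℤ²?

translate: b→-9 (≡13 mod 22), so (11,13,5)→(11,-9,3)
flip: (11,-9,3)→(3,9,11)
translate: b→3 (≡9 mod 6), so (3,9,11)→(3,3,5)
reduced (well bottom): (3,3,5) with a≤c, −a<b≤a
well minimum = a = 3

3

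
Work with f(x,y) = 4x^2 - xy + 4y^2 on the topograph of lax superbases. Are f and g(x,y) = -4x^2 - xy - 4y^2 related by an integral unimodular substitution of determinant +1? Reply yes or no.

D₁ = -63, D₂ = -63
f: flip: (4,-1,4)→(4,1,4)
f: reduced (well bottom): (4,1,4) with a≤c, −a<b≤a
g is negative-definite; reduce −g:
−g: reduced (well bottom): (4,1,4) with a≤c, −a<b≤a
flip sign back: reduced form of g is (-4,-1,-4)
reduced forms (4, 1, 4) vs (-4, -1, -4) ⇒ inequivalent

no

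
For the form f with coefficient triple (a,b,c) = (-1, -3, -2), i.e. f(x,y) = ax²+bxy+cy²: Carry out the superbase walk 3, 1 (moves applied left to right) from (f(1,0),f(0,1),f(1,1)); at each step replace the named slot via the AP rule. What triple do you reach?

start (-1,-2,-6) = (f(1,0),f(0,1),f(1,1))
replace slot 3: 2·((-1)+(-2)) − (-6) = 0 → (-1,-2,0)
replace slot 1: 2·((-2)+0) − (-1) = -3 → (-3,-2,0)

-3,-2,0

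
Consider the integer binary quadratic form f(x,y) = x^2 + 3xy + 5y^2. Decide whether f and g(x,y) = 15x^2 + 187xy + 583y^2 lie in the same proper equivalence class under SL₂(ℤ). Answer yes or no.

D₁ = -11, D₂ = -11
f: translate: b→1 (≡3 mod 2), so (1,3,5)→(1,1,3)
f: reduced (well bottom): (1,1,3) with a≤c, −a<b≤a
g: translate: b→7 (≡187 mod 30), so (15,187,583)→(15,7,1)
g: flip: (15,7,1)→(1,-7,15)
g: translate: b→1 (≡-7 mod 2), so (1,-7,15)→(1,1,3)
g: reduced (well bottom): (1,1,3) with a≤c, −a<b≤a
reduced forms (1, 1, 3) vs (1, 1, 3) ⇒ equivalent

yes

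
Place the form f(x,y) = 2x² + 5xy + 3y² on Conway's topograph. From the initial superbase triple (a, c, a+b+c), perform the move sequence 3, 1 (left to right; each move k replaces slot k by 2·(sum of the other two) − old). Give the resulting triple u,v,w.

start (2,3,10) = (f(1,0),f(0,1),f(1,1))
replace slot 3: 2·(2+3) − 10 = 0 → (2,3,0)
replace slot 1: 2·(3+0) − 2 = 4 → (4,3,0)

4,3,0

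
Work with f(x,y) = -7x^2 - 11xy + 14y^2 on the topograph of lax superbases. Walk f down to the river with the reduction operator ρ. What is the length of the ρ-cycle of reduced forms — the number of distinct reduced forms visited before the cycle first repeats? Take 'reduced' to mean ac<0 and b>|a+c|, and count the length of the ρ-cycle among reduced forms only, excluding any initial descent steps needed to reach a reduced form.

D = 513, ⌊√D⌋ = 22
descent: ρ → (14,11,-7)  [lands on river]
river: ρ → (-7,17,8)
river: ρ → (8,15,-9)
river: ρ → (-9,21,2)
river: ρ → (2,19,-19)
river: ρ → (-19,19,2)
river: ρ → (2,21,-9)
river: ρ → (-9,15,8)
river: ρ → (8,17,-7)
river: ρ → (-7,11,14)
river: ρ → (14,17,-4)
river: ρ → (-4,15,18)
river: ρ → (18,21,-1)
river: ρ → (-1,21,18)
river: ρ → (18,15,-4)
river: ρ → (-4,17,14)
ρ-cycle length = 16 (tail of 1 descent step not counted)

16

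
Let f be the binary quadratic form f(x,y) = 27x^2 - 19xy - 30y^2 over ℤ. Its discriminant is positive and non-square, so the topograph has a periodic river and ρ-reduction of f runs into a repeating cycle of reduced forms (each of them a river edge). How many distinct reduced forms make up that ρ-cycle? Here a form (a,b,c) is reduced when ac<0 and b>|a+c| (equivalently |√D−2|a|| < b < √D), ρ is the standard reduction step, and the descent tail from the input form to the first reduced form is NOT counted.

D = 3601, ⌊√D⌋ = 60
descent: ρ → (-30,19,27)  [lands on river]
river: ρ → (27,35,-22)
river: ρ → (-22,53,9)
river: ρ → (9,55,-16)
river: ρ → (-16,41,30)
river: ρ → (30,19,-27)
river: ρ → (-27,35,22)
river: ρ → (22,53,-9)
river: ρ → (-9,55,16)
river: ρ → (16,41,-30)
ρ-cycle length = 10 (tail of 1 descent step not counted)

10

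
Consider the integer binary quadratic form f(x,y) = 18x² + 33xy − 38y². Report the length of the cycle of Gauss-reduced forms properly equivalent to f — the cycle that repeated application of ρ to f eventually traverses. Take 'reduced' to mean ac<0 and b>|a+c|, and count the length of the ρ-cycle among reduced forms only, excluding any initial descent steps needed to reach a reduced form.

D = 3825, ⌊√D⌋ = 61
river: ρ → (-38,43,13)
river: ρ → (13,61,-2)
river: ρ → (-2,59,43)
river: ρ → (43,27,-18)
river: ρ → (-18,45,25)
river: ρ → (25,55,-8)
river: ρ → (-8,57,18)
river: ρ → (18,51,-17)
river: ρ → (-17,51,18)
river: ρ → (18,57,-8)
river: ρ → (-8,55,25)
river: ρ → (25,45,-18)
river: ρ → (-18,27,43)
river: ρ → (43,59,-2)
river: ρ → (-2,61,13)
river: ρ → (13,43,-38)
river: ρ → (-38,33,18)
river: ρ → (18,39,-32)
river: ρ → (-32,25,25)
river: ρ → (25,25,-32)
river: ρ → (-32,39,18)
river: ρ → (18,33,-38)
ρ-cycle length = 22 (tail of 0 descent steps not counted)

22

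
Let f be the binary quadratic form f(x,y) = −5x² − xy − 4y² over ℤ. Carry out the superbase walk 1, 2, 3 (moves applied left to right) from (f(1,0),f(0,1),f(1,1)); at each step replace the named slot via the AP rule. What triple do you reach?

start (-5,-4,-10) = (f(1,0),f(0,1),f(1,1))
replace slot 1: 2·((-4)+(-10)) − (-5) = -23 → (-23,-4,-10)
replace slot 2: 2·((-23)+(-10)) − (-4) = -62 → (-23,-62,-10)
replace slot 3: 2·((-23)+(-62)) − (-10) = -160 → (-23,-62,-160)

-23,-62,-160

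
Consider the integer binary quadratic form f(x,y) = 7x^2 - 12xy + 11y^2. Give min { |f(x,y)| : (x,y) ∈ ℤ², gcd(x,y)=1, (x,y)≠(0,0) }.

translate: b→2 (≡-12 mod 14), so (7,-12,11)→(7,2,6)
flip: (7,2,6)→(6,-2,7)
reduced (well bottom): (6,-2,7) with a≤c, −a<b≤a
well minimum = a = 6

6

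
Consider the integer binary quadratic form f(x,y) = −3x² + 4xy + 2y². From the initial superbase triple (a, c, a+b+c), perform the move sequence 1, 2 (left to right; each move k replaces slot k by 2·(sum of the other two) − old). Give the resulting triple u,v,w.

start (-3,2,3) = (f(1,0),f(0,1),f(1,1))
replace slot 1: 2·(2+3) − (-3) = 13 → (13,2,3)
replace slot 2: 2·(13+3) − 2 = 30 → (13,30,3)

13,30,3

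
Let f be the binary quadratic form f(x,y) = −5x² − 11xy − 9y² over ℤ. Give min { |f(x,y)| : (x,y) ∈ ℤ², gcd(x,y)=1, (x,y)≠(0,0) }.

translate: b→1 (≡11 mod 10), so (5,11,9)→(5,1,3)
flip: (5,1,3)→(3,-1,5)
reduced (well bottom): (3,-1,5) with a≤c, −a<b≤a
well minimum |f| = |-3| = 3 (negative-definite)

3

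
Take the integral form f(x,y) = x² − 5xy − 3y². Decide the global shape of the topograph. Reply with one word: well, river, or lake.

D = b²−4ac = (-5)² − 4·1·(-3) = 37
D > 0 non-square ⇒ indefinite ⇒ periodic river

river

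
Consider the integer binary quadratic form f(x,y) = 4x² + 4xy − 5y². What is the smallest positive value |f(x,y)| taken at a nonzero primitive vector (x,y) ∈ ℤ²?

river: ρ → (-5,6,3)
river: ρ → (3,6,-5)
river: ρ → (-5,4,4)
river: ρ → (4,4,-5)
closes: descent 0, river 4
min |a| on river = 3

3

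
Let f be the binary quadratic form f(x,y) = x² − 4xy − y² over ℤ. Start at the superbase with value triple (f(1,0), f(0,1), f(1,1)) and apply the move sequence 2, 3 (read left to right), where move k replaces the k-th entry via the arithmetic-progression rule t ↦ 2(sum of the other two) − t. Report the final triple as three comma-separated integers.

start (1,-1,-4) = (f(1,0),f(0,1),f(1,1))
replace slot 2: 2·(1+(-4)) − (-1) = -5 → (1,-5,-4)
replace slot 3: 2·(1+(-5)) − (-4) = -4 → (1,-5,-4)

1,-5,-4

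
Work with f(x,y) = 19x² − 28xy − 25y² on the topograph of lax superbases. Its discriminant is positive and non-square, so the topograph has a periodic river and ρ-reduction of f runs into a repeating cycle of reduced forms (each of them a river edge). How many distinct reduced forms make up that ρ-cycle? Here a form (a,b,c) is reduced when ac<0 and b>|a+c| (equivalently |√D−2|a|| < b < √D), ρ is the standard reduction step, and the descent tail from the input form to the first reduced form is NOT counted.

D = 2684, ⌊√D⌋ = 51
descent: ρ → (-25,28,19)  [lands on river]
river: ρ → (19,48,-5)
river: ρ → (-5,42,46)
river: ρ → (46,50,-1)
river: ρ → (-1,50,46)
river: ρ → (46,42,-5)
river: ρ → (-5,48,19)
river: ρ → (19,28,-25)
river: ρ → (-25,22,22)
river: ρ → (22,22,-25)
ρ-cycle length = 10 (tail of 1 descent step not counted)

10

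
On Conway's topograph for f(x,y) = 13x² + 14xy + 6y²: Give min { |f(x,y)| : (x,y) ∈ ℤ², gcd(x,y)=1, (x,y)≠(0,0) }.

translate: b→-12 (≡14 mod 26), so (13,14,6)→(13,-12,5)
flip: (13,-12,5)→(5,12,13)
translate: b→2 (≡12 mod 10), so (5,12,13)→(5,2,6)
reduced (well bottom): (5,2,6) with a≤c, −a<b≤a
well minimum = a = 5

5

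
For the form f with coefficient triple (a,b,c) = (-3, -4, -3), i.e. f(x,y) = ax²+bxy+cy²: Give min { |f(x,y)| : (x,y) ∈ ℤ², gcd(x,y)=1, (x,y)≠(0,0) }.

translate: b→-2 (≡4 mod 6), so (3,4,3)→(3,-2,2)
flip: (3,-2,2)→(2,2,3)
reduced (well bottom): (2,2,3) with a≤c, −a<b≤a
well minimum |f| = |-2| = 2 (negative-definite)

2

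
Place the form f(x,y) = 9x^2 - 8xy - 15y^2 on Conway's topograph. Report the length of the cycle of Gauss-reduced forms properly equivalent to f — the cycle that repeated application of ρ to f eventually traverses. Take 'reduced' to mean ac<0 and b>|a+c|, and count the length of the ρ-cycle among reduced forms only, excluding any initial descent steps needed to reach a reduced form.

D = 604, ⌊√D⌋ = 24
descent: ρ → (-15,8,9)  [lands on river]
river: ρ → (9,10,-14)
river: ρ → (-14,18,5)
river: ρ → (5,22,-6)
river: ρ → (-6,14,17)
river: ρ → (17,20,-3)
river: ρ → (-3,22,10)
river: ρ → (10,18,-7)
river: ρ → (-7,24,1)
river: ρ → (1,24,-7)
river: ρ → (-7,18,10)
river: ρ → (10,22,-3)
river: ρ → (-3,20,17)
river: ρ → (17,14,-6)
river: ρ → (-6,22,5)
river: ρ → (5,18,-14)
river: ρ → (-14,10,9)
river: ρ → (9,8,-15)
river: ρ → (-15,22,2)
river: ρ → (2,22,-15)
ρ-cycle length = 20 (tail of 1 descent step not counted)

20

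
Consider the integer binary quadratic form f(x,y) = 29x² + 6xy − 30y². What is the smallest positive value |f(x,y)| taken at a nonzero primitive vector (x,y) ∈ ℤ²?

river: ρ → (-30,54,5)
river: ρ → (5,56,-19)
river: ρ → (-19,58,2)
river: ρ → (2,58,-19)
river: ρ → (-19,56,5)
river: ρ → (5,54,-30)
river: ρ → (-30,6,29)
river: ρ → (29,52,-7)
river: ρ → (-7,46,50)
river: ρ → (50,54,-3)
river: ρ → (-3,54,50)
river: ρ → (50,46,-7)
river: ρ → (-7,52,29)
river: ρ → (29,6,-30)
closes: descent 0, river 14
min |a| on river = 2

2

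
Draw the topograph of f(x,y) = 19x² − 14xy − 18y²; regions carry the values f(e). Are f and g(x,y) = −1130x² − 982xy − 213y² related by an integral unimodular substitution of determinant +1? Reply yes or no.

D₁ = 1564, D₂ = 1564
river cycle of f (length 16): (-18, 14, 19), (19, 24, -13), (-13, 28, 15), (15, 32, -9), (-9, 22, 30), (30, 38, -1), (-1, 38, 30), (30, 22, -9), (-9, 32, 15), (15, 28, -13), … (6 more)
river cycle of g (length 16): (-18, 14, 19), (19, 24, -13), (-13, 28, 15), (15, 32, -9), (-9, 22, 30), (30, 38, -1), (-1, 38, 30), (30, 22, -9), (-9, 32, 15), (15, 28, -13), … (6 more)
cycles coincide ⇒ equivalent

yes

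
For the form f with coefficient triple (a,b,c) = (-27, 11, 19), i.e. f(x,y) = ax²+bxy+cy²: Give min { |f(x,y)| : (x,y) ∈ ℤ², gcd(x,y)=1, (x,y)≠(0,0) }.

river: ρ → (19,27,-19)
river: ρ → (-19,11,27)
river: ρ → (27,43,-3)
river: ρ → (-3,41,41)
river: ρ → (41,41,-3)
river: ρ → (-3,43,27)
river: ρ → (27,11,-19)
river: ρ → (-19,27,19)
river: ρ → (19,11,-27)
river: ρ → (-27,43,3)
river: ρ → (3,41,-41)
river: ρ → (-41,41,3)
river: ρ → (3,43,-27)
river: ρ → (-27,11,19)
closes: descent 0, river 14
min |a| on river = 3

3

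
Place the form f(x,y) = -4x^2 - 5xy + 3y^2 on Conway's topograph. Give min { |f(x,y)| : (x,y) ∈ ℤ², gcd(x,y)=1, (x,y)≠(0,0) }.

descent: ρ → (3,5,-4)  [lands on river]
river: ρ → (-4,3,4)
river: ρ → (4,5,-3)
river: ρ → (-3,7,2)
river: ρ → (2,5,-6)
river: ρ → (-6,7,1)
river: ρ → (1,7,-6)
river: ρ → (-6,5,2)
river: ρ → (2,7,-3)
river: ρ → (-3,5,4)
river: ρ → (4,3,-4)
river: ρ → (-4,5,3)
river: ρ → (3,7,-2)
river: ρ → (-2,5,6)
river: ρ → (6,7,-1)
river: ρ → (-1,7,6)
river: ρ → (6,5,-2)
river: ρ → (-2,7,3)
closes: descent 1, river 18
min |a| on river = 1

1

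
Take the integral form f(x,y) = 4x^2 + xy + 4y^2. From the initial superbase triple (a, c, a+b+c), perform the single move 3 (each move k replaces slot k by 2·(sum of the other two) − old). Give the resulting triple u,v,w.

start (4,4,9) = (f(1,0),f(0,1),f(1,1))
replace slot 3: 2·(4+4) − 9 = 7 → (4,4,7)

4,4,7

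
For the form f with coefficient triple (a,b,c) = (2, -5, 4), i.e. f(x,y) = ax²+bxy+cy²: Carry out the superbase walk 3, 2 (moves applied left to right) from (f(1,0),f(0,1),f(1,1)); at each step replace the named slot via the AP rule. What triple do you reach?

start (2,4,1) = (f(1,0),f(0,1),f(1,1))
replace slot 3: 2·(2+4) − 1 = 11 → (2,4,11)
replace slot 2: 2·(2+11) − 4 = 22 → (2,22,11)

2,22,11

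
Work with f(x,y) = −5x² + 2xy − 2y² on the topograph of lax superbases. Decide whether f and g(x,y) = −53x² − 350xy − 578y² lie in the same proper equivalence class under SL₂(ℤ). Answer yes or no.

D₁ = -36, D₂ = -36
f is negative-definite; reduce −f:
−f: flip: (5,-2,2)→(2,2,5)
−f: reduced (well bottom): (2,2,5) with a≤c, −a<b≤a
flip sign back: reduced form of f is (-2,-2,-5)
g is negative-definite; reduce −g:
−g: translate: b→32 (≡350 mod 106), so (53,350,578)→(53,32,5)
−g: flip: (53,32,5)→(5,-32,53)
−g: translate: b→-2 (≡-32 mod 10), so (5,-32,53)→(5,-2,2)
−g: flip: (5,-2,2)→(2,2,5)
−g: reduced (well bottom): (2,2,5) with a≤c, −a<b≤a
flip sign back: reduced form of g is (-2,-2,-5)
reduced forms (-2, -2, -5) vs (-2, -2, -5) ⇒ equivalent

yes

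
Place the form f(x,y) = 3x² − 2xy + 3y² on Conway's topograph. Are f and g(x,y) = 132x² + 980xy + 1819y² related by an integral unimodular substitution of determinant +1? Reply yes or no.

D₁ = -32, D₂ = -32
f: flip: (3,-2,3)→(3,2,3)
f: reduced (well bottom): (3,2,3) with a≤c, −a<b≤a
g: translate: b→-76 (≡980 mod 264), so (132,980,1819)→(132,-76,11)
g: flip: (132,-76,11)→(11,76,132)
g: translate: b→10 (≡76 mod 22), so (11,76,132)→(11,10,3)
g: flip: (11,10,3)→(3,-10,11)
g: translate: b→2 (≡-10 mod 6), so (3,-10,11)→(3,2,3)
g: reduced (well bottom): (3,2,3) with a≤c, −a<b≤a
reduced forms (3, 2, 3) vs (3, 2, 3) ⇒ equivalent

yes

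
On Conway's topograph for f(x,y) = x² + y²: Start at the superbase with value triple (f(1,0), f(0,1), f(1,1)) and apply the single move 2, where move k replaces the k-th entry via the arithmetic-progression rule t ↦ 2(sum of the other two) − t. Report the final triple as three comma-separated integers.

start (1,1,2) = (f(1,0),f(0,1),f(1,1))
replace slot 2: 2·(1+2) − 1 = 5 → (1,5,2)

1,5,2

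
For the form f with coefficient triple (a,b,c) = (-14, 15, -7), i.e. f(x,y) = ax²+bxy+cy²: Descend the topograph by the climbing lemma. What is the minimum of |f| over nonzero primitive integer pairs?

translate: b→13 (≡-15 mod 28), so (14,-15,7)→(14,13,6)
flip: (14,13,6)→(6,-13,14)
translate: b→-1 (≡-13 mod 12), so (6,-13,14)→(6,-1,7)
reduced (well bottom): (6,-1,7) with a≤c, −a<b≤a
well minimum |f| = |-6| = 6 (negative-definite)

6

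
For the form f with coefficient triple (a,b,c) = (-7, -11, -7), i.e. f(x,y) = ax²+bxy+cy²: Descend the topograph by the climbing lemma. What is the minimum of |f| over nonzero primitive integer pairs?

translate: b→-3 (≡11 mod 14), so (7,11,7)→(7,-3,3)
flip: (7,-3,3)→(3,3,7)
reduced (well bottom): (3,3,7) with a≤c, −a<b≤a
well minimum |f| = |-3| = 3 (negative-definite)

3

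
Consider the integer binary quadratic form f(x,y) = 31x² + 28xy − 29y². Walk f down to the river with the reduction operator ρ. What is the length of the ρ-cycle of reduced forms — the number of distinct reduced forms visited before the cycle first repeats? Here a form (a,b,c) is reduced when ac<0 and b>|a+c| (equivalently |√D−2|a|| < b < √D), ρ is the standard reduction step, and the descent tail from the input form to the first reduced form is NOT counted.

D = 4380, ⌊√D⌋ = 66
river: ρ → (-29,30,30)
river: ρ → (30,30,-29)
river: ρ → (-29,28,31)
river: ρ → (31,34,-26)
river: ρ → (-26,18,39)
river: ρ → (39,60,-5)
river: ρ → (-5,60,39)
river: ρ → (39,18,-26)
river: ρ → (-26,34,31)
river: ρ → (31,28,-29)
ρ-cycle length = 10 (tail of 0 descent steps not counted)

10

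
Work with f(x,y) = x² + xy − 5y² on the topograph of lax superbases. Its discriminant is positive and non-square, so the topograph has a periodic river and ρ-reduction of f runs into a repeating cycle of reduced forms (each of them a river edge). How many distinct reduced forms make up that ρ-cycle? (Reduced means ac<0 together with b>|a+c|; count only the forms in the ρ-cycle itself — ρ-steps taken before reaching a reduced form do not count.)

D = 21, ⌊√D⌋ = 4
descent: ρ → (-5,-1,1)
descent: ρ → (1,3,-3)  [lands on river]
river: ρ → (-3,3,1)
ρ-cycle length = 2 (tail of 2 descent steps not counted)

2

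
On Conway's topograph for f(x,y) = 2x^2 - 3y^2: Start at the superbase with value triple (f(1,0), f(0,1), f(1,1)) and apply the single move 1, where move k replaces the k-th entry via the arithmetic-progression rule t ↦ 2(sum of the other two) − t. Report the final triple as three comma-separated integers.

start (2,-3,-1) = (f(1,0),f(0,1),f(1,1))
replace slot 1: 2·((-3)+(-1)) − 2 = -10 → (-10,-3,-1)

-10,-3,-1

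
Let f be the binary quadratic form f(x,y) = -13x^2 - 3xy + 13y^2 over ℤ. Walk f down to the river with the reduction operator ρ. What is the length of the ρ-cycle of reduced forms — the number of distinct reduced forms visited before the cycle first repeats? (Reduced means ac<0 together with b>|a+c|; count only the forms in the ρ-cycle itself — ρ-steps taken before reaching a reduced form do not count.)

D = 685, ⌊√D⌋ = 26
descent: ρ → (13,3,-13)  [lands on river]
river: ρ → (-13,23,3)
river: ρ → (3,25,-5)
river: ρ → (-5,25,3)
river: ρ → (3,23,-13)
river: ρ → (-13,3,13)
river: ρ → (13,23,-3)
river: ρ → (-3,25,5)
river: ρ → (5,25,-3)
river: ρ → (-3,23,13)
ρ-cycle length = 10 (tail of 1 descent step not counted)

10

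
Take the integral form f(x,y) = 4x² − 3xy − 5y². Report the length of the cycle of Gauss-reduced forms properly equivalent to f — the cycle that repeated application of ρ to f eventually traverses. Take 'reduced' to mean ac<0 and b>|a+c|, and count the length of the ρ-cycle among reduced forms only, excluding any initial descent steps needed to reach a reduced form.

D = 89, ⌊√D⌋ = 9
descent: ρ → (-5,3,4)  [lands on river]
river: ρ → (4,5,-4)
river: ρ → (-4,3,5)
river: ρ → (5,7,-2)
river: ρ → (-2,9,1)
river: ρ → (1,9,-2)
river: ρ → (-2,7,5)
river: ρ → (5,3,-4)
river: ρ → (-4,5,4)
river: ρ → (4,3,-5)
river: ρ → (-5,7,2)
river: ρ → (2,9,-1)
river: ρ → (-1,9,2)
river: ρ → (2,7,-5)
ρ-cycle length = 14 (tail of 1 descent step not counted)

14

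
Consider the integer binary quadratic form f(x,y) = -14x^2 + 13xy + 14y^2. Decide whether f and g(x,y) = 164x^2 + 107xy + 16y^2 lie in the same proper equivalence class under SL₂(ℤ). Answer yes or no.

D₁ = 953, D₂ = 953
river cycle of f (length 38): (14, 15, -13), (-13, 11, 16), (16, 21, -8), (-8, 27, 7), (7, 29, -4), (-4, 27, 14), (14, 29, -2), (-2, 27, 28), (28, 29, -1), (-1, 29, 28), … (28 more)
river cycle of g (length 38): (16, 21, -8), (-8, 27, 7), (7, 29, -4), (-4, 27, 14), (14, 29, -2), (-2, 27, 28), (28, 29, -1), (-1, 29, 28), (28, 27, -2), (-2, 29, 14), … (28 more)
cycles coincide ⇒ equivalent

yes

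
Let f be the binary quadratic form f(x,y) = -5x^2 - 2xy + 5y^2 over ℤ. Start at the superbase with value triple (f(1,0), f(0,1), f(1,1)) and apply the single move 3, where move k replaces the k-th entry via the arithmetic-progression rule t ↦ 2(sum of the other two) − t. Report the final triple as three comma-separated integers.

start (-5,5,-2) = (f(1,0),f(0,1),f(1,1))
replace slot 3: 2·((-5)+5) − (-2) = 2 → (-5,5,2)

-5,5,2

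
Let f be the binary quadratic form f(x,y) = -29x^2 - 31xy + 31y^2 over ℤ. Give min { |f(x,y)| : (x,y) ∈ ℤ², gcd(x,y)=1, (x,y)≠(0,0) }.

descent: ρ → (31,31,-29)  [lands on river]
river: ρ → (-29,27,33)
river: ρ → (33,39,-23)
river: ρ → (-23,53,19)
river: ρ → (19,61,-11)
river: ρ → (-11,49,49)
river: ρ → (49,49,-11)
river: ρ → (-11,61,19)
river: ρ → (19,53,-23)
river: ρ → (-23,39,33)
river: ρ → (33,27,-29)
river: ρ → (-29,31,31)
closes: descent 1, river 12
min |a| on river = 11

11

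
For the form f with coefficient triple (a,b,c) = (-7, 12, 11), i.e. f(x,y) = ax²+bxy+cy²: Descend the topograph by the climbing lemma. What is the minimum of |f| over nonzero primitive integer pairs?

river: ρ → (11,10,-8)
river: ρ → (-8,6,13)
river: ρ → (13,20,-1)
river: ρ → (-1,20,13)
river: ρ → (13,6,-8)
river: ρ → (-8,10,11)
river: ρ → (11,12,-7)
river: ρ → (-7,16,7)
river: ρ → (7,12,-11)
river: ρ → (-11,10,8)
river: ρ → (8,6,-13)
river: ρ → (-13,20,1)
river: ρ → (1,20,-13)
river: ρ → (-13,6,8)
river: ρ → (8,10,-11)
river: ρ → (-11,12,7)
river: ρ → (7,16,-7)
river: ρ → (-7,12,11)
closes: descent 0, river 18
min |a| on river = 1

1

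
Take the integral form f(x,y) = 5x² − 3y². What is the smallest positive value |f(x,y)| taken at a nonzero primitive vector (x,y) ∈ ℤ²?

descent: ρ → (-3,6,2)  [lands on river]
river: ρ → (2,6,-3)
closes: descent 1, river 2
min |a| on river = 2

2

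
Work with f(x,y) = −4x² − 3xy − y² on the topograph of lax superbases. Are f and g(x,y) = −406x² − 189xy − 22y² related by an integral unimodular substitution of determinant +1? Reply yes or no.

D₁ = -7, D₂ = -7
f is negative-definite; reduce −f:
−f: flip: (4,3,1)→(1,-3,4)
−f: translate: b→1 (≡-3 mod 2), so (1,-3,4)→(1,1,2)
−f: reduced (well bottom): (1,1,2) with a≤c, −a<b≤a
flip sign back: reduced form of f is (-1,-1,-2)
g is negative-definite; reduce −g:
−g: flip: (406,189,22)→(22,-189,406)
−g: translate: b→-13 (≡-189 mod 44), so (22,-189,406)→(22,-13,2)
−g: flip: (22,-13,2)→(2,13,22)
−g: translate: b→1 (≡13 mod 4), so (2,13,22)→(2,1,1)
−g: flip: (2,1,1)→(1,-1,2)
−g: translate: b→1 (≡-1 mod 2), so (1,-1,2)→(1,1,2)
−g: reduced (well bottom): (1,1,2) with a≤c, −a<b≤a
flip sign back: reduced form of g is (-1,-1,-2)
reduced forms (-1, -1, -2) vs (-1, -1, -2) ⇒ equivalent

yes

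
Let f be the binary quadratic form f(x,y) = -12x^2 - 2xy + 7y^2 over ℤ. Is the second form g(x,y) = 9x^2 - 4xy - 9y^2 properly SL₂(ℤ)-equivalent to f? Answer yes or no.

D₁ = 340, D₂ = 340
river cycle of f (length 14): (7, 16, -3), (-3, 14, 12), (12, 10, -5), (-5, 10, 12), (12, 14, -3), (-3, 16, 7), (7, 12, -7), (-7, 16, 3), (3, 14, -12), (-12, 10, 5), … (4 more)
river cycle of g (length 10): (-9, 4, 9), (9, 14, -4), (-4, 18, 1), (1, 18, -4), (-4, 14, 9), (9, 4, -9), (-9, 14, 4), (4, 18, -1), (-1, 18, 4), (4, 14, -9)
cycles differ ⇒ inequivalent

no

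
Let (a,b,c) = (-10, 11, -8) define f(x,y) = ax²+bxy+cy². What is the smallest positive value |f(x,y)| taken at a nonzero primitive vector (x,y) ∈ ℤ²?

translate: b→9 (≡-11 mod 20), so (10,-11,8)→(10,9,7)
flip: (10,9,7)→(7,-9,10)
translate: b→5 (≡-9 mod 14), so (7,-9,10)→(7,5,8)
reduced (well bottom): (7,5,8) with a≤c, −a<b≤a
well minimum |f| = |-7| = 7 (negative-definite)

7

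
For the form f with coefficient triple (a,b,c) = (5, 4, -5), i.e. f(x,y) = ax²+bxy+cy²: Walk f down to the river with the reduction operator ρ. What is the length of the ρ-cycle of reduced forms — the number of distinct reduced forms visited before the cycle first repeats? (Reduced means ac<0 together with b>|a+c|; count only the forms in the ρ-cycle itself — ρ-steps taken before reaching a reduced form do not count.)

D = 116, ⌊√D⌋ = 10
river: ρ → (-5,6,4)
river: ρ → (4,10,-1)
river: ρ → (-1,10,4)
river: ρ → (4,6,-5)
river: ρ → (-5,4,5)
river: ρ → (5,6,-4)
river: ρ → (-4,10,1)
river: ρ → (1,10,-4)
river: ρ → (-4,6,5)
river: ρ → (5,4,-5)
ρ-cycle length = 10 (tail of 0 descent steps not counted)

10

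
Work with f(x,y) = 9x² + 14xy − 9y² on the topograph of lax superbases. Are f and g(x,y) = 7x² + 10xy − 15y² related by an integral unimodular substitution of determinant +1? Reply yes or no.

D₁ = 520, D₂ = 520
river cycle of f (length 6): (-9, 22, 1), (1, 22, -9), (-9, 14, 9), (9, 22, -1), (-1, 22, 9), (9, 14, -9)
river cycle of g (length 10): (-15, 20, 2), (2, 20, -15), (-15, 10, 7), (7, 18, -7), (-7, 10, 15), (15, 20, -2), (-2, 20, 15), (15, 10, -7), (-7, 18, 7), (7, 10, -15)
cycles differ ⇒ inequivalent

no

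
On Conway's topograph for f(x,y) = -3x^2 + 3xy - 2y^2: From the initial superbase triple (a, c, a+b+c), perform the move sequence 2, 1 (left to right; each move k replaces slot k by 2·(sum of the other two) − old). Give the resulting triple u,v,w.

start (-3,-2,-2) = (f(1,0),f(0,1),f(1,1))
replace slot 2: 2·((-3)+(-2)) − (-2) = -8 → (-3,-8,-2)
replace slot 1: 2·((-8)+(-2)) − (-3) = -17 → (-17,-8,-2)

-17,-8,-2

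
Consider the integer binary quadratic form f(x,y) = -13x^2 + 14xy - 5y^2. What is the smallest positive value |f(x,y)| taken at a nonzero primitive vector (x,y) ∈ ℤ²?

translate: b→12 (≡-14 mod 26), so (13,-14,5)→(13,12,4)
flip: (13,12,4)→(4,-12,13)
translate: b→4 (≡-12 mod 8), so (4,-12,13)→(4,4,5)
reduced (well bottom): (4,4,5) with a≤c, −a<b≤a
well minimum |f| = |-4| = 4 (negative-definite)

4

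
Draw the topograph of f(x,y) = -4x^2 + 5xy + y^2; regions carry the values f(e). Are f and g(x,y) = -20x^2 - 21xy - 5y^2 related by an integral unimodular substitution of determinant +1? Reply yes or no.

D₁ = 41, D₂ = 41
river cycle of f (length 10): (1, 5, -4), (-4, 3, 2), (2, 5, -2), (-2, 3, 4), (4, 5, -1), (-1, 5, 4), (4, 3, -2), (-2, 5, 2), (2, 3, -4), (-4, 5, 1)
river cycle of g (length 10): (2, 3, -4), (-4, 5, 1), (1, 5, -4), (-4, 3, 2), (2, 5, -2), (-2, 3, 4), (4, 5, -1), (-1, 5, 4), (4, 3, -2), (-2, 5, 2)
cycles coincide ⇒ equivalent

yes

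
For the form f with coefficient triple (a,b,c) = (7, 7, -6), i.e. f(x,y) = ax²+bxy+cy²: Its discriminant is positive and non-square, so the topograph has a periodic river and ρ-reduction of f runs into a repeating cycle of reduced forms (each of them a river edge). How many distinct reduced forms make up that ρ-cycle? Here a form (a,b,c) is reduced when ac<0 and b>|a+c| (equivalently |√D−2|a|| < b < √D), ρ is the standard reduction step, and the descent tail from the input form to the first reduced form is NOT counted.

D = 217, ⌊√D⌋ = 14
river: ρ → (-6,5,8)
river: ρ → (8,11,-3)
river: ρ → (-3,13,4)
river: ρ → (4,11,-6)
river: ρ → (-6,13,2)
river: ρ → (2,11,-12)
river: ρ → (-12,13,1)
river: ρ → (1,13,-12)
river: ρ → (-12,11,2)
river: ρ → (2,13,-6)
river: ρ → (-6,11,4)
river: ρ → (4,13,-3)
river: ρ → (-3,11,8)
river: ρ → (8,5,-6)
river: ρ → (-6,7,7)
river: ρ → (7,7,-6)
ρ-cycle length = 16 (tail of 0 descent steps not counted)

16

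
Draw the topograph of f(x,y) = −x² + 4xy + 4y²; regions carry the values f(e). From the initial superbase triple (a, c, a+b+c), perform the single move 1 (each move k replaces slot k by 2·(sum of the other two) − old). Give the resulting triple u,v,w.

start (-1,4,7) = (f(1,0),f(0,1),f(1,1))
replace slot 1: 2·(4+7) − (-1) = 23 → (23,4,7)

23,4,7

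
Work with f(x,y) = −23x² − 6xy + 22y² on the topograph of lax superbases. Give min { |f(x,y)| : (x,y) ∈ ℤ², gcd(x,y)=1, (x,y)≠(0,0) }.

descent: ρ → (22,6,-23)  [lands on river]
river: ρ → (-23,40,5)
river: ρ → (5,40,-23)
river: ρ → (-23,6,22)
river: ρ → (22,38,-7)
river: ρ → (-7,32,37)
river: ρ → (37,42,-2)
river: ρ → (-2,42,37)
river: ρ → (37,32,-7)
river: ρ → (-7,38,22)
closes: descent 1, river 10
min |a| on river = 2

2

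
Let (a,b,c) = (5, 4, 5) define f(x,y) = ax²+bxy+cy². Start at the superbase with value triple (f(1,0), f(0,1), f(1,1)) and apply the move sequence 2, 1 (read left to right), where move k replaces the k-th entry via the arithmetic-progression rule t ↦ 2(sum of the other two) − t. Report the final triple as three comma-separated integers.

start (5,5,14) = (f(1,0),f(0,1),f(1,1))
replace slot 2: 2·(5+14) − 5 = 33 → (5,33,14)
replace slot 1: 2·(33+14) − 5 = 89 → (89,33,14)

89,33,14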